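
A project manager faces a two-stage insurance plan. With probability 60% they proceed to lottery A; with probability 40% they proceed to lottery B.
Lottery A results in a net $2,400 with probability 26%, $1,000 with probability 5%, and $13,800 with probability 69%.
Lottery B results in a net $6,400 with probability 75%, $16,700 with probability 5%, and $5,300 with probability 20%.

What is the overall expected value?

$8,795.60

EV(A) = 0.26 × 2400 + 0.05 × 1000 + 0.69 × 13800 = 624 + 50 + 9522 = 10196
EV(B) = 0.75 × 6400 + 0.05 × 16700 + 0.2 × 5300 = 4800 + 835 + 1060 = 6695
Overall = 0.6 × 10196 + 0.4 × 6695 = 6117.6 + 2678 = 8795.6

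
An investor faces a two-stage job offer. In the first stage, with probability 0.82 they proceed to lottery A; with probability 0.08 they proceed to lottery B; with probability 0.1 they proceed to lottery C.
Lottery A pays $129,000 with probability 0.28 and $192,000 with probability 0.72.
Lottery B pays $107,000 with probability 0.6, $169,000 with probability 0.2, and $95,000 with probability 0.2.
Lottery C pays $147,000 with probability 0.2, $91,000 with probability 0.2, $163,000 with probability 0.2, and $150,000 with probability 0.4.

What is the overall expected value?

EV(A) = 0.28 × 129000 + 0.72 × 192000 = 36120 + 138240 = 174360
EV(B) = 0.6 × 107000 + 0.2 × 169000 + 0.2 × 95000 = 64200 + 33800 + 19000 = 117000
EV(C) = 0.2 × 147000 + 0.2 × 91000 + 0.2 × 163000 + 0.4 × 150000 = 29400 + 18200 + 32600 + 60000 = 140200
Overall = 0.82 × 174360 + 0.08 × 117000 + 0.1 × 140200 = 142975.2 + 9360 + 14020 = 166355.2

$166,355.20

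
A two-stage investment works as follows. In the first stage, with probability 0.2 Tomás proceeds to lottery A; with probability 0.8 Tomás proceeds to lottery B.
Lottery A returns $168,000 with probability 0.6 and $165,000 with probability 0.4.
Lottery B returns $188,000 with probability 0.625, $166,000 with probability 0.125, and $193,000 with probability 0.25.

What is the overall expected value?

EV(A) = 0.6 × 168000 + 0.4 × 165000 = 100800 + 66000 = 166800
EV(B) = 0.625 × 188000 + 0.125 × 166000 + 0.25 × 193000 = 117500 + 20750 + 48250 = 186500
Overall = 0.2 × 166800 + 0.8 × 186500 = 33360 + 149200 = 182560

$182,560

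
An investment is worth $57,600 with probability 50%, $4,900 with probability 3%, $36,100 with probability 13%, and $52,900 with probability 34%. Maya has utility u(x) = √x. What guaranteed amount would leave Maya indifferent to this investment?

E[u] = 0.5·√57600 + 0.03·√4900 + 0.13·√36100 + 0.34·√52900 = 0.5·240 + 0.03·70 + 0.13·190 + 0.34·230 = 225
CE = (225)² = 50625

$50,625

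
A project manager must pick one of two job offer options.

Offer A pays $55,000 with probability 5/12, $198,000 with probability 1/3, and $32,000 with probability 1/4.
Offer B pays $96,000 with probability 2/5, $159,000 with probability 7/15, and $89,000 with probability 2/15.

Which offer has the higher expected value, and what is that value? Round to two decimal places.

Offer A = 5/12 × 55000 + 1/3 × 198000 + 1/4 × 32000 = 22916.6667 + 66000 + 8000 = 96916.6667
Offer B = 2/5 × 96000 + 7/15 × 159000 + 2/15 × 89000 = 38400 + 74200 + 11866.6667 = 124466.6667

Offer B ($124,466.67)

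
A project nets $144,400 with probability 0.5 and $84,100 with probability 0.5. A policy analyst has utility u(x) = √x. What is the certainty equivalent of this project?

$112,225

E[u] = 0.5·√144400 + 0.5·√84100 = 0.5·380 + 0.5·290 = 335
CE = (335)² = 112225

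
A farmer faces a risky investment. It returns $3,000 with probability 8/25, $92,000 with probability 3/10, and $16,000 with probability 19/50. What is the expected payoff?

$34,640

EV = 8/25 × 3000 + 3/10 × 92000 + 19/50 × 16000 = 960 + 27600 + 6080 = 34640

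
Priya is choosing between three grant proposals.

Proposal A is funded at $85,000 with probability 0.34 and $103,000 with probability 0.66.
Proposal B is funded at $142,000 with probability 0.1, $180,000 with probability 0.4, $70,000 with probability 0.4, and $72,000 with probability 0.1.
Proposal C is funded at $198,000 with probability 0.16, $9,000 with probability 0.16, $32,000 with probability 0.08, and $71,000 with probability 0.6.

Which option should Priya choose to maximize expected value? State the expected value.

Proposal B ($121,400)

Proposal A = 0.34 × 85000 + 0.66 × 103000 = 28900 + 67980 = 96880
Proposal B = 0.1 × 142000 + 0.4 × 180000 + 0.4 × 70000 + 0.1 × 72000 = 14200 + 72000 + 28000 + 7200 = 121400
Proposal C = 0.16 × 198000 + 0.16 × 9000 + 0.08 × 32000 + 0.6 × 71000 = 31680 + 1440 + 2560 + 42600 = 78280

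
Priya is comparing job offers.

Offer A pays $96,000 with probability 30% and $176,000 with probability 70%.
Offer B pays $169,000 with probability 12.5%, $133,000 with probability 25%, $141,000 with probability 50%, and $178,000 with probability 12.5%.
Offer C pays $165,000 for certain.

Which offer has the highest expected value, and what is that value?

Offer C ($165,000)

Offer A = 0.3 × 96000 + 0.7 × 176000 = 28800 + 123200 = 152000
Offer B = 0.125 × 169000 + 0.25 × 133000 + 0.5 × 141000 + 0.125 × 178000 = 21125 + 33250 + 70500 + 22250 = 147125
Offer C: 165000 (certain)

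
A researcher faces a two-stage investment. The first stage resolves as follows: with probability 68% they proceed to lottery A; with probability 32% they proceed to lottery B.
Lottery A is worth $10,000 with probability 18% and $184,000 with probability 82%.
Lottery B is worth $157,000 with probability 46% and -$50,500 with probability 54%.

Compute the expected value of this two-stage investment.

EV(A) = 0.18 × 10000 + 0.82 × 184000 = 1800 + 150880 = 152680
EV(B) = 0.46 × 157000 + 0.54 × (-50500) = 72220 − 27270 = 44950
Overall = 0.68 × 152680 + 0.32 × 44950 = 103822.4 + 14384 = 118206.4

$118,206.40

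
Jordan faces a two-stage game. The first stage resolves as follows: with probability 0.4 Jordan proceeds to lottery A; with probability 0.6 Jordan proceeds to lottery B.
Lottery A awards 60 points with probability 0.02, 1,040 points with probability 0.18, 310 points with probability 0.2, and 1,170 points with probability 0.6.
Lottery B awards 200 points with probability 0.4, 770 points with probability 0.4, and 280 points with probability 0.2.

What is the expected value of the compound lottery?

EV(A) = 0.02 × 60 + 0.18 × 1040 + 0.2 × 310 + 0.6 × 1170 = 1.2 + 187.2 + 62 + 702 = 952.4
EV(B) = 0.4 × 200 + 0.4 × 770 + 0.2 × 280 = 80 + 308 + 56 = 444
Overall = 0.4 × 952.4 + 0.6 × 444 = 380.96 + 266.4 = 647.36

647.36 points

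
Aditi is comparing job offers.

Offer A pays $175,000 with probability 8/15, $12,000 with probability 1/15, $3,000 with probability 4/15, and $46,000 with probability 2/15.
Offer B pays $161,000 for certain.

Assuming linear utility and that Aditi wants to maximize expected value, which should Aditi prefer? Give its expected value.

Offer B ($161,000)

Offer A = 8/15 × 175000 + 1/15 × 12000 + 4/15 × 3000 + 2/15 × 46000 = 93333.3333 + 800 + 800 + 6133.3333 = 101066.6667
Offer B: 161000 (certain)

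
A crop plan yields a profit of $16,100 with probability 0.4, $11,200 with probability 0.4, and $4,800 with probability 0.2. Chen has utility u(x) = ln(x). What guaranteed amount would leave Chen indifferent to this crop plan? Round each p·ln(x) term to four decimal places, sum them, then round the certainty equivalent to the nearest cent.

$10,931.46

E[u] = 0.4·ln(16100) + 0.4·ln(11200) + 0.2·ln(4800) = 3.8746 + 3.7295 + 1.6953 = 9.2994
CE = e^9.2994 ≈ 10931.46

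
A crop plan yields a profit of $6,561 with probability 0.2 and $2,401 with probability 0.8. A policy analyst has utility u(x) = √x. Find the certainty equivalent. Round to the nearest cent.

$3,069.16

E[u] = 0.2·√6561 + 0.8·√2401 = 0.2·81 + 0.8·49 = 55.4
CE = (55.4)² = 3069.16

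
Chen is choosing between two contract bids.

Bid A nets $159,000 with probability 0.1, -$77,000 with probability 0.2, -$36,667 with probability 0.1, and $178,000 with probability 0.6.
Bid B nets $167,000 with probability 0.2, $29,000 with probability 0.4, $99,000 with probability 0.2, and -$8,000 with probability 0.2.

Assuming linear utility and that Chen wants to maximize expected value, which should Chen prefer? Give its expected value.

Bid A ($103,633.30)

Bid A = 0.1 × 159000 + 0.2 × (-77000) + 0.1 × (-36667) + 0.6 × 178000 = 15900 − 15400 − 3666.7 + 106800 = 103633.3
Bid B = 0.2 × 167000 + 0.4 × 29000 + 0.2 × 99000 + 0.2 × (-8000) = 33400 + 11600 + 19800 − 1600 = 63200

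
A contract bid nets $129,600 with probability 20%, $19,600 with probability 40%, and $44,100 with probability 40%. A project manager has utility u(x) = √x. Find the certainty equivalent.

E[u] = 0.2·√129600 + 0.4·√19600 + 0.4·√44100 = 0.2·360 + 0.4·140 + 0.4·210 = 212
CE = (212)² = 44944

$44,944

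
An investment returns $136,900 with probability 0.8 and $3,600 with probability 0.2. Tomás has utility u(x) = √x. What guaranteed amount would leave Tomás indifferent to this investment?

$94,864

E[u] = 0.8·√136900 + 0.2·√3600 = 0.8·370 + 0.2·60 = 308
CE = (308)² = 94864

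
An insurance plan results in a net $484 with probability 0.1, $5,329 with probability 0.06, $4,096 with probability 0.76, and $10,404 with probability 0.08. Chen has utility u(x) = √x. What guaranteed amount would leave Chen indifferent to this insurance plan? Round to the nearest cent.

$4,017.02

E[u] = 0.1·√484 + 0.06·√5329 + 0.76·√4096 + 0.08·√10404 = 0.1·22 + 0.06·73 + 0.76·64 + 0.08·102 = 63.38
CE = (63.38)² = 4017.0244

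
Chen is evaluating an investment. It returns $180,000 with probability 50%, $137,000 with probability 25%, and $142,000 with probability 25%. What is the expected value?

EV = 0.5 × 180000 + 0.25 × 137000 + 0.25 × 142000 = 90000 + 34250 + 35500 = 159750

$159,750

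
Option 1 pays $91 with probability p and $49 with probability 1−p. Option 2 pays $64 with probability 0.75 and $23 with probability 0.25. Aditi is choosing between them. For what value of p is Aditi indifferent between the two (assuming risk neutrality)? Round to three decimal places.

EV(Option 2) = 0.75 × 64 + 0.25 × 23 = 48 + 5.75 = 53.75
p·91 + (1−p)·49 = 53.75
42p + 49 = 53.75
p = (53.75 − 49) / 42

p = 0.113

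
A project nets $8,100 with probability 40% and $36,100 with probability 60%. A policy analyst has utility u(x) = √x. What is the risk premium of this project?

E[u] = 0.4·√8100 + 0.6·√36100 = 0.4·90 + 0.6·190 = 150
CE = (150)² = 22500
Risk premium = EV − CE = 24900 − 22500 = 2400

$2,400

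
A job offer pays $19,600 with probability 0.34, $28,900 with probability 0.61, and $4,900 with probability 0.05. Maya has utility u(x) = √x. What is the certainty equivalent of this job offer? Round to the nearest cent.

E[u] = 0.34·√19600 + 0.61·√28900 + 0.05·√4900 = 0.34·140 + 0.61·170 + 0.05·70 = 154.8
CE = (154.8)² = 23963.04

$23,963.04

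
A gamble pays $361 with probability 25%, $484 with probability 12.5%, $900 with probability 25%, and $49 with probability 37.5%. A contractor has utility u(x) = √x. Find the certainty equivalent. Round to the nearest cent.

E[u] = 0.25·√361 + 0.125·√484 + 0.25·√900 + 0.375·√49 = 0.25·19 + 0.125·22 + 0.25·30 + 0.375·7 = 17.625
CE = (17.625)² = 310.640625

$310.64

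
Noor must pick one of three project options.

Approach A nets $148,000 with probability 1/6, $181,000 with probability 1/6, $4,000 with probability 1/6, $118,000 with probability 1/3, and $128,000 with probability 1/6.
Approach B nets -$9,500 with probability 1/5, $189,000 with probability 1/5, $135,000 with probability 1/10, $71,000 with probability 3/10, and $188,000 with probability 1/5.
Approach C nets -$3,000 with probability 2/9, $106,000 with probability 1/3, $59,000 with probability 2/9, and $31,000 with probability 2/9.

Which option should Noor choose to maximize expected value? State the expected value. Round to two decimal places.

Approach A ($116,166.67)

Approach A = 1/6 × 148000 + 1/6 × 181000 + 1/6 × 4000 + 1/3 × 118000 + 1/6 × 128000 = 24666.6667 + 30166.6667 + 666.6667 + 39333.3333 + 21333.3333 = 116166.6667
Approach B = 1/5 × (-9500) + 1/5 × 189000 + 1/10 × 135000 + 3/10 × 71000 + 1/5 × 188000 = -1900 + 37800 + 13500 + 21300 + 37600 = 108300
Approach C = 2/9 × (-3000) + 1/3 × 106000 + 2/9 × 59000 + 2/9 × 31000 = -666.6667 + 35333.3333 + 13111.1111 + 6888.8889 = 54666.6667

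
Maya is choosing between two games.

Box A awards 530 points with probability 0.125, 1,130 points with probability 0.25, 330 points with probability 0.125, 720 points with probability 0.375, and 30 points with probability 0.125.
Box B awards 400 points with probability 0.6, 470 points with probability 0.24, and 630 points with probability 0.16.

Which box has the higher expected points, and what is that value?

Box A (663.75 points)

Box A = 0.125 × 530 + 0.25 × 1130 + 0.125 × 330 + 0.375 × 720 + 0.125 × 30 = 66.25 + 282.5 + 41.25 + 270 + 3.75 = 663.75
Box B = 0.6 × 400 + 0.24 × 470 + 0.16 × 630 = 240 + 112.8 + 100.8 = 453.6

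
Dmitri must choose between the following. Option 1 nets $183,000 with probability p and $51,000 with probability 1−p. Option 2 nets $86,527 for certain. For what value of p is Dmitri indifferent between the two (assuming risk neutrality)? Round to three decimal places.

p = 0.269

p·183000 + (1−p)·51000 = 86527
132000p + 51000 = 86527
p = (86527 − 51000) / 132000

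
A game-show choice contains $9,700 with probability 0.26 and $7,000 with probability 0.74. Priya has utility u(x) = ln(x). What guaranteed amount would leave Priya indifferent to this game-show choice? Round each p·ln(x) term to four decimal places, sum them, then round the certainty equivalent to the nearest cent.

$7,619.76

E[u] = 0.26·ln(9700) + 0.74·ln(7000) = 2.3868 + 6.5517 = 8.9385
CE = e^8.9385 ≈ 7619.76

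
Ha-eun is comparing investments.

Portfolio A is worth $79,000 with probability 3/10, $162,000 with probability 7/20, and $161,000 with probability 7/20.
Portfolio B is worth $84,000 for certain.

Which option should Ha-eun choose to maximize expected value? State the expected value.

Portfolio A ($136,750)

Portfolio A = 3/10 × 79000 + 7/20 × 162000 + 7/20 × 161000 = 23700 + 56700 + 56350 = 136750
Portfolio B: 84000 (certain)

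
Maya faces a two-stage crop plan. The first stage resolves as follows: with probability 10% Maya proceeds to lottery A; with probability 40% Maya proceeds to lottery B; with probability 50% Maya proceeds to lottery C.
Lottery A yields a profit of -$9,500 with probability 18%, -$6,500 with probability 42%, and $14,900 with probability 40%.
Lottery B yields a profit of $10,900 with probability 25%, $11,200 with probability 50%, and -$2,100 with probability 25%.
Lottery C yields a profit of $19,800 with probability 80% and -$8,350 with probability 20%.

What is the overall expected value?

$10,357

EV(A) = 0.18 × (-9500) + 0.42 × (-6500) + 0.4 × 14900 = -1710 − 2730 + 5960 = 1520
EV(B) = 0.25 × 10900 + 0.5 × 11200 + 0.25 × (-2100) = 2725 + 5600 − 525 = 7800
EV(C) = 0.8 × 19800 + 0.2 × (-8350) = 15840 − 1670 = 14170
Overall = 0.1 × 1520 + 0.4 × 7800 + 0.5 × 14170 = 152 + 3120 + 7085 = 10357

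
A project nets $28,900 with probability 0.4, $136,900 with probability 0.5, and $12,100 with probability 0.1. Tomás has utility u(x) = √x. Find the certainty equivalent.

$69,696

E[u] = 0.4·√28900 + 0.5·√136900 + 0.1·√12100 = 0.4·170 + 0.5·370 + 0.1·110 = 264
CE = (264)² = 69696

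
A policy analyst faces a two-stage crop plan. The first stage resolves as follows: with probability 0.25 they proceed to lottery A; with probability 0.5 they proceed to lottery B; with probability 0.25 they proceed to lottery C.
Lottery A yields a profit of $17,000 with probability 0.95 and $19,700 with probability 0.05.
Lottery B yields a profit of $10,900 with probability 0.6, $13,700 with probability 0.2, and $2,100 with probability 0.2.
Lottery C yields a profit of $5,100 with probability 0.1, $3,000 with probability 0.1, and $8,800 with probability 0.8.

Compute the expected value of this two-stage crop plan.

EV(A) = 0.95 × 17000 + 0.05 × 19700 = 16150 + 985 = 17135
EV(B) = 0.6 × 10900 + 0.2 × 13700 + 0.2 × 2100 = 6540 + 2740 + 420 = 9700
EV(C) = 0.1 × 5100 + 0.1 × 3000 + 0.8 × 8800 = 510 + 300 + 7040 = 7850
Overall = 0.25 × 17135 + 0.5 × 9700 + 0.25 × 7850 = 4283.75 + 4850 + 1962.5 = 11096.25

$11,096.25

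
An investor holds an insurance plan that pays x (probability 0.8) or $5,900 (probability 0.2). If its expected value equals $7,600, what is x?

x = $8,025

0.8·x + 0.2·5900 = 7600
0.8·x = 7600 − 1180 = 6420
x = 6420 / 0.8 = 8025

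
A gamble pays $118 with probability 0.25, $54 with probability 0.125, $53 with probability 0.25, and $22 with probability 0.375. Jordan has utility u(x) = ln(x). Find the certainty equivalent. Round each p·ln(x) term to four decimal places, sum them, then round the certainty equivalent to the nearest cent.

$46.67

E[u] = 0.25·ln(118) + 0.125·ln(54) + 0.25·ln(53) + 0.375·ln(22) = 1.1927 + 0.4986 + 0.9926 + 1.1591 = 3.8430
CE = e^3.8430 ≈ 46.67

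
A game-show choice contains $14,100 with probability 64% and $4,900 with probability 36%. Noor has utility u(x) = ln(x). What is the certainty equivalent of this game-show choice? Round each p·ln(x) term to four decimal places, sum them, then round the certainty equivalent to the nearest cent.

$9,637.34

E[u] = 0.64·ln(14100) + 0.36·ln(4900) = 6.1145 + 3.0589 = 9.1734
CE = e^9.1734 ≈ 9637.34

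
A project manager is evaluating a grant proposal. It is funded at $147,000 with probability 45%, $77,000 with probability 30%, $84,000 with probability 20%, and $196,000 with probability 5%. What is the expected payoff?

$115,850

EV = 0.45 × 147000 + 0.3 × 77000 + 0.2 × 84000 + 0.05 × 196000 = 66150 + 23100 + 16800 + 9800 = 115850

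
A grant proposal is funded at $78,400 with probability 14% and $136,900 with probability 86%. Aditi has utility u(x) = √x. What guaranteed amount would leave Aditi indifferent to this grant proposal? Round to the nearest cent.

E[u] = 0.14·√78400 + 0.86·√136900 = 0.14·280 + 0.86·370 = 357.4
CE = (357.4)² = 127734.76

$127,734.76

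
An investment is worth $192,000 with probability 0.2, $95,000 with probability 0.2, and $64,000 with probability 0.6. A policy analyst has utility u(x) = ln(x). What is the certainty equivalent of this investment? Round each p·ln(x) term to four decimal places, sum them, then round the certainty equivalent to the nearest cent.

E[u] = 0.2·ln(192000) + 0.2·ln(95000) + 0.6·ln(64000) = 2.4331 + 2.2923 + 6.6400 = 11.3654
CE = e^11.3654 ≈ 86284.05

$86,284.05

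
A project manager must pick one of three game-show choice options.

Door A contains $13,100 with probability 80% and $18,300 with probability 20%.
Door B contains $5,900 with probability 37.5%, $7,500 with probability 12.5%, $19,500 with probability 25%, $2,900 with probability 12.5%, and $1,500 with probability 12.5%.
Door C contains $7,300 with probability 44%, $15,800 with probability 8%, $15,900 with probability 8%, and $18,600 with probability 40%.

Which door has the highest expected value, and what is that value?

Door A ($14,140)

Door A = 0.8 × 13100 + 0.2 × 18300 = 10480 + 3660 = 14140
Door B = 0.375 × 5900 + 0.125 × 7500 + 0.25 × 19500 + 0.125 × 2900 + 0.125 × 1500 = 2212.5 + 937.5 + 4875 + 362.5 + 187.5 = 8575
Door C = 0.44 × 7300 + 0.08 × 15800 + 0.08 × 15900 + 0.4 × 18600 = 3212 + 1264 + 1272 + 7440 = 13188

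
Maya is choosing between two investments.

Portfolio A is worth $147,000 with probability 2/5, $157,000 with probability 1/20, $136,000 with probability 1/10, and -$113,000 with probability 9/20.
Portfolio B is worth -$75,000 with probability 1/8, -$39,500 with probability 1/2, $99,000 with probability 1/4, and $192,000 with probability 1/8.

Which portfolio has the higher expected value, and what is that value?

Portfolio A = 2/5 × 147000 + 1/20 × 157000 + 1/10 × 136000 + 9/20 × (-113000) = 58800 + 7850 + 13600 − 50850 = 29400
Portfolio B = 1/8 × (-75000) + 1/2 × (-39500) + 1/4 × 99000 + 1/8 × 192000 = -9375 − 19750 + 24750 + 24000 = 19625

Portfolio A ($29,400)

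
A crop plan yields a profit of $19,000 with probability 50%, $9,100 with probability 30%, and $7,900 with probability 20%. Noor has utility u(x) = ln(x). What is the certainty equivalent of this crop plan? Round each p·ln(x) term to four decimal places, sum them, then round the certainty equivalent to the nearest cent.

E[u] = 0.5·ln(19000) + 0.3·ln(9100) + 0.2·ln(7900) = 4.9261 + 2.7348 + 1.7949 = 9.4558
CE = e^9.4558 ≈ 12782.09

$12,782.09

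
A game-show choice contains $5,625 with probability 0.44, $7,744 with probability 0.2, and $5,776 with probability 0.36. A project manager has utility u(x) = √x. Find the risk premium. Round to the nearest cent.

$25.40

E[u] = 0.44·√5625 + 0.2·√7744 + 0.36·√5776 = 0.44·75 + 0.2·88 + 0.36·76 = 77.96
CE = (77.96)² = 6077.7616
Risk premium = EV − CE = 6103.16 − 6077.7616 = 25.3984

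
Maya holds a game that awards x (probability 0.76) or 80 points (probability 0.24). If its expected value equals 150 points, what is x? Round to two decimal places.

x = 172.11 points

0.76·x + 0.24·80 = 150
0.76·x = 150 − 19.2 = 130.8
x = 130.8 / 0.76 = 172.1053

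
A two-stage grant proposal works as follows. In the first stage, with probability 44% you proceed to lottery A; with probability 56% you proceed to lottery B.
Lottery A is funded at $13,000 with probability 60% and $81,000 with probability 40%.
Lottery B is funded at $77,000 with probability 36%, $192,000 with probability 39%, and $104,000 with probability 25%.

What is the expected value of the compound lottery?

$89,704

EV(A) = 0.6 × 13000 + 0.4 × 81000 = 7800 + 32400 = 40200
EV(B) = 0.36 × 77000 + 0.39 × 192000 + 0.25 × 104000 = 27720 + 74880 + 26000 = 128600
Overall = 0.44 × 40200 + 0.56 × 128600 = 17688 + 72016 = 89704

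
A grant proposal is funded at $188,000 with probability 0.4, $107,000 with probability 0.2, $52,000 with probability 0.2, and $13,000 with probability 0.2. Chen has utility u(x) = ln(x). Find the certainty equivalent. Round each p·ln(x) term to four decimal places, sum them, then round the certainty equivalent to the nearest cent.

$76,122.56

E[u] = 0.4·ln(188000) + 0.2·ln(107000) + 0.2·ln(52000) + 0.2·ln(13000) = 4.8577 + 2.3161 + 2.1718 + 1.8945 = 11.2401
CE = e^11.2401 ≈ 76122.56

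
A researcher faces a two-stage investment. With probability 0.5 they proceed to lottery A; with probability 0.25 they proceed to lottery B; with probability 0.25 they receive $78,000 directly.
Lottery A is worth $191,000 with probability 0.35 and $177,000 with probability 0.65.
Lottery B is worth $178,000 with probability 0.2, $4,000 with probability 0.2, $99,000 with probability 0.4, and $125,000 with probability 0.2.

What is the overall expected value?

EV(A) = 0.35 × 191000 + 0.65 × 177000 = 66850 + 115050 = 181900
EV(B) = 0.2 × 178000 + 0.2 × 4000 + 0.4 × 99000 + 0.2 × 125000 = 35600 + 800 + 39600 + 25000 = 101000
Branch C: 78000 (certain)
Overall = 0.5 × 181900 + 0.25 × 101000 + 0.25 × 78000 = 90950 + 25250 + 19500 = 135700

$135,700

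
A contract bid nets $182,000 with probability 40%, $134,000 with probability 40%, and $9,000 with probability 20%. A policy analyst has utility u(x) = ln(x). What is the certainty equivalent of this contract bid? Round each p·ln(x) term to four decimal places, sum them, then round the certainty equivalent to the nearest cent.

E[u] = 0.4·ln(182000) + 0.4·ln(134000) + 0.2·ln(9000) = 4.8447 + 4.7222 + 1.8210 = 11.3879
CE = e^11.3879 ≈ 88247.44

$88,247.44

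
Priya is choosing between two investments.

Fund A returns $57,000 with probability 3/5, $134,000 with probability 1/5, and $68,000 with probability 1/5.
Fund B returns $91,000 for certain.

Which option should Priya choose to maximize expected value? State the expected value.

Fund A = 3/5 × 57000 + 1/5 × 134000 + 1/5 × 68000 = 34200 + 26800 + 13600 = 74600
Fund B: 91000 (certain)

Fund B ($91,000)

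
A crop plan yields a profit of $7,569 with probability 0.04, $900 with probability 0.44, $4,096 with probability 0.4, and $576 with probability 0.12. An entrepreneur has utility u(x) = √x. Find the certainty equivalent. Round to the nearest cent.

E[u] = 0.04·√7569 + 0.44·√900 + 0.4·√4096 + 0.12·√576 = 0.04·87 + 0.44·30 + 0.4·64 + 0.12·24 = 45.16
CE = (45.16)² = 2039.4256

$2,039.43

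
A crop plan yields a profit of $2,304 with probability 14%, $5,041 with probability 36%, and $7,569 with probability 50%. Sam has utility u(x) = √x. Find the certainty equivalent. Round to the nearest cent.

E[u] = 0.14·√2304 + 0.36·√5041 + 0.5·√7569 = 0.14·48 + 0.36·71 + 0.5·87 = 75.78
CE = (75.78)² = 5742.6084

$5,742.61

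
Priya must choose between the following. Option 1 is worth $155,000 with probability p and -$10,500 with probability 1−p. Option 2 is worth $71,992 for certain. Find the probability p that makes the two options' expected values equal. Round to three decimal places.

p·155000 + (1−p)·(-10500) = 71992
165500p − 10500 = 71992
p = (71992 + 10500) / 165500

p = 0.498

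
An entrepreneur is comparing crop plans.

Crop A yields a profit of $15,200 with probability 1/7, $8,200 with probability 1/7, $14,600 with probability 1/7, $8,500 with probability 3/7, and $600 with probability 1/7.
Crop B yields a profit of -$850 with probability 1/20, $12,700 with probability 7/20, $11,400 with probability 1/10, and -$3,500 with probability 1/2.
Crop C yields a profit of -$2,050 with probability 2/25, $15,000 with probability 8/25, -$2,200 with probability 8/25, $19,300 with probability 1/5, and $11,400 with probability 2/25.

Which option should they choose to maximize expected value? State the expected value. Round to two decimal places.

Crop A ($9,157.14)

Crop A = 1/7 × 15200 + 1/7 × 8200 + 1/7 × 14600 + 3/7 × 8500 + 1/7 × 600 = 2171.4286 + 1171.4286 + 2085.7143 + 3642.8571 + 85.7143 = 9157.1429
Crop B = 1/20 × (-850) + 7/20 × 12700 + 1/10 × 11400 + 1/2 × (-3500) = -42.5 + 4445 + 1140 − 1750 = 3792.5
Crop C = 2/25 × (-2050) + 8/25 × 15000 + 8/25 × (-2200) + 1/5 × 19300 + 2/25 × 11400 = -164 + 4800 − 704 + 3860 + 912 = 8704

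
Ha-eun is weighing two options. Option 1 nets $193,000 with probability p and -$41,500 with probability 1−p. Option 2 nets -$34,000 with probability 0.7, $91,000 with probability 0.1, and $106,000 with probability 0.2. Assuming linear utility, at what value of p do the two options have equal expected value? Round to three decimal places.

p = 0.205

EV(Option 2) = 0.7 × (-34000) + 0.1 × 91000 + 0.2 × 106000 = -23800 + 9100 + 21200 = 6500
p·193000 + (1−p)·(-41500) = 6500
234500p − 41500 = 6500
p = (6500 + 41500) / 234500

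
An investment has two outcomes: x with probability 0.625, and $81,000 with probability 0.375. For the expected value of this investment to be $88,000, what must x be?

x = $92,200

0.625·x + 0.375·81000 = 88000
0.625·x = 88000 − 30375 = 57625
x = 57625 / 0.625 = 92200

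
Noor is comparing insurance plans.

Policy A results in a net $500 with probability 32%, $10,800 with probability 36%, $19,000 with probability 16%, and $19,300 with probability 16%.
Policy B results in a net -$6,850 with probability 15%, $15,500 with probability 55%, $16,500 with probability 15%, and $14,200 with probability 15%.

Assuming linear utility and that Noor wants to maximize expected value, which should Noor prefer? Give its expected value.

Policy A = 0.32 × 500 + 0.36 × 10800 + 0.16 × 19000 + 0.16 × 19300 = 160 + 3888 + 3040 + 3088 = 10176
Policy B = 0.15 × (-6850) + 0.55 × 15500 + 0.15 × 16500 + 0.15 × 14200 = -1027.5 + 8525 + 2475 + 2130 = 12102.5

Policy B ($12,102.50)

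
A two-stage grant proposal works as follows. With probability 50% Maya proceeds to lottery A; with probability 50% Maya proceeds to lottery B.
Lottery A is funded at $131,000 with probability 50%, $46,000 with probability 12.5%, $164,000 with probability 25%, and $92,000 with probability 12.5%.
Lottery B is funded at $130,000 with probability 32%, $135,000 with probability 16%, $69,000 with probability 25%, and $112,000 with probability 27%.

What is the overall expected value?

$117,220

EV(A) = 0.5 × 131000 + 0.125 × 46000 + 0.25 × 164000 + 0.125 × 92000 = 65500 + 5750 + 41000 + 11500 = 123750
EV(B) = 0.32 × 130000 + 0.16 × 135000 + 0.25 × 69000 + 0.27 × 112000 = 41600 + 21600 + 17250 + 30240 = 110690
Overall = 0.5 × 123750 + 0.5 × 110690 = 61875 + 55345 = 117220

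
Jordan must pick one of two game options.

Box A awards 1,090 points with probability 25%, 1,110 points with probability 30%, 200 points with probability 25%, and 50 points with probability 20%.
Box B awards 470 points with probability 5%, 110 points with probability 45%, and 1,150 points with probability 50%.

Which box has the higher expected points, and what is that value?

Box A (665.5 points)

Box A = 0.25 × 1090 + 0.3 × 1110 + 0.25 × 200 + 0.2 × 50 = 272.5 + 333 + 50 + 10 = 665.5
Box B = 0.05 × 470 + 0.45 × 110 + 0.5 × 1150 = 23.5 + 49.5 + 575 = 648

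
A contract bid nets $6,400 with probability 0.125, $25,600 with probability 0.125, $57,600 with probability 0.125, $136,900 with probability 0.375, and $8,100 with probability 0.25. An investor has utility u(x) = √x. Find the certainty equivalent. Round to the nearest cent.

E[u] = 0.125·√6400 + 0.125·√25600 + 0.125·√57600 + 0.375·√136900 + 0.25·√8100 = 0.125·80 + 0.125·160 + 0.125·240 + 0.375·370 + 0.25·90 = 221.25
CE = (221.25)² = 48951.5625

$48,951.56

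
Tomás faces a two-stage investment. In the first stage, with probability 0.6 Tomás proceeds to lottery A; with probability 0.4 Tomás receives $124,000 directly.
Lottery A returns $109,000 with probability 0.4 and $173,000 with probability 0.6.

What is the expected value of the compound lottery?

$138,040

EV(A) = 0.4 × 109000 + 0.6 × 173000 = 43600 + 103800 = 147400
Branch B: 124000 (certain)
Overall = 0.6 × 147400 + 0.4 × 124000 = 88440 + 49600 = 138040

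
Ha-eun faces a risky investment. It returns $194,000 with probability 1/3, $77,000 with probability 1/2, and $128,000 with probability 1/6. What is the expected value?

EV = 1/3 × 194000 + 1/2 × 77000 + 1/6 × 128000 = 64666.6667 + 38500 + 21333.3333 = 124500

$124,500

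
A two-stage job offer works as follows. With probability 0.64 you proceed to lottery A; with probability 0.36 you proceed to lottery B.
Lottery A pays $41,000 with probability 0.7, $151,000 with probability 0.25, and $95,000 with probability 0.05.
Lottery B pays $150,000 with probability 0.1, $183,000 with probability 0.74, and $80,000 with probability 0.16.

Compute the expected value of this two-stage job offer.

EV(A) = 0.7 × 41000 + 0.25 × 151000 + 0.05 × 95000 = 28700 + 37750 + 4750 = 71200
EV(B) = 0.1 × 150000 + 0.74 × 183000 + 0.16 × 80000 = 15000 + 135420 + 12800 = 163220
Overall = 0.64 × 71200 + 0.36 × 163220 = 45568 + 58759.2 = 104327.2

$104,327.20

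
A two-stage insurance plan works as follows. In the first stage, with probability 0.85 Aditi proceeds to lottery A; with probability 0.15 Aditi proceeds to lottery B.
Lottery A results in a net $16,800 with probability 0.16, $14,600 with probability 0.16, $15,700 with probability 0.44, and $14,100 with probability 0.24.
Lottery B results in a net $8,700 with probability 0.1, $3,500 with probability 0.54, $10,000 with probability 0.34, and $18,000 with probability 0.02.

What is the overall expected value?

EV(A) = 0.16 × 16800 + 0.16 × 14600 + 0.44 × 15700 + 0.24 × 14100 = 2688 + 2336 + 6908 + 3384 = 15316
EV(B) = 0.1 × 8700 + 0.54 × 3500 + 0.34 × 10000 + 0.02 × 18000 = 870 + 1890 + 3400 + 360 = 6520
Overall = 0.85 × 15316 + 0.15 × 6520 = 13018.6 + 978 = 13996.6

$13,996.60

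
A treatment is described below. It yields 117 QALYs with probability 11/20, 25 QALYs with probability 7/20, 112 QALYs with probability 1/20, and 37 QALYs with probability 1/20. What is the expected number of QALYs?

80.55 QALYs

EV = 11/20 × 117 + 7/20 × 25 + 1/20 × 112 + 1/20 × 37 = 64.35 + 8.75 + 5.6 + 1.85 = 80.55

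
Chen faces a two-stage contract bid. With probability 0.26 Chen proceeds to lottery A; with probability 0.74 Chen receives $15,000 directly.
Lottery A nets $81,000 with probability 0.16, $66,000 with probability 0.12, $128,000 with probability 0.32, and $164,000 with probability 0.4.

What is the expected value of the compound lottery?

EV(A) = 0.16 × 81000 + 0.12 × 66000 + 0.32 × 128000 + 0.4 × 164000 = 12960 + 7920 + 40960 + 65600 = 127440
Branch B: 15000 (certain)
Overall = 0.26 × 127440 + 0.74 × 15000 = 33134.4 + 11100 = 44234.4

$44,234.40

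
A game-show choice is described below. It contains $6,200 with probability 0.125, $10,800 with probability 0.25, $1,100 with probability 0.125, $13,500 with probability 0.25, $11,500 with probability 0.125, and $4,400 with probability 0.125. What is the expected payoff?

EV = 0.125 × 6200 + 0.25 × 10800 + 0.125 × 1100 + 0.25 × 13500 + 0.125 × 11500 + 0.125 × 4400 = 775 + 2700 + 137.5 + 3375 + 1437.5 + 550 = 8975

$8,975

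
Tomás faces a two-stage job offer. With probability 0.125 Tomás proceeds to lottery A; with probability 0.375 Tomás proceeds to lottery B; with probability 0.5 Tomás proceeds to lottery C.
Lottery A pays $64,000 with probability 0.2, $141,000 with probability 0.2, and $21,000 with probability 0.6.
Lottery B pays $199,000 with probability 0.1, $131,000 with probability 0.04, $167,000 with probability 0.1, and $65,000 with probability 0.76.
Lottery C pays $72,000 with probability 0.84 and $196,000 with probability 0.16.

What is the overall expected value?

$86,835

EV(A) = 0.2 × 64000 + 0.2 × 141000 + 0.6 × 21000 = 12800 + 28200 + 12600 = 53600
EV(B) = 0.1 × 199000 + 0.04 × 131000 + 0.1 × 167000 + 0.76 × 65000 = 19900 + 5240 + 16700 + 49400 = 91240
EV(C) = 0.84 × 72000 + 0.16 × 196000 = 60480 + 31360 = 91840
Overall = 0.125 × 53600 + 0.375 × 91240 + 0.5 × 91840 = 6700 + 34215 + 45920 = 86835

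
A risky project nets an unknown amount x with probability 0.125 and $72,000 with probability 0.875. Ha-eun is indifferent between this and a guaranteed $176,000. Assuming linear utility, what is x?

x = $904,000

0.125·x + 0.875·72000 = 176000
0.125·x = 176000 − 63000 = 113000
x = 113000 / 0.125 = 904000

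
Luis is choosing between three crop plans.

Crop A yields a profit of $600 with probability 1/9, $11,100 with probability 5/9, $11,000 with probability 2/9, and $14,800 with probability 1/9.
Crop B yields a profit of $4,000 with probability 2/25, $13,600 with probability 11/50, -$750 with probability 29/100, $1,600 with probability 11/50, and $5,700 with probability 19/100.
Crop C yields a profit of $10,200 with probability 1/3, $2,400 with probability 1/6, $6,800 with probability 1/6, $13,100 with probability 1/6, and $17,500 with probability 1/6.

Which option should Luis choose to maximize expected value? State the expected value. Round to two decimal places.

Crop A = 1/9 × 600 + 5/9 × 11100 + 2/9 × 11000 + 1/9 × 14800 = 66.6667 + 6166.6667 + 2444.4444 + 1644.4444 = 10322.2222
Crop B = 2/25 × 4000 + 11/50 × 13600 + 29/100 × (-750) + 11/50 × 1600 + 19/100 × 5700 = 320 + 2992 − 217.5 + 352 + 1083 = 4529.5
Crop C = 1/3 × 10200 + 1/6 × 2400 + 1/6 × 6800 + 1/6 × 13100 + 1/6 × 17500 = 3400 + 400 + 1133.3333 + 2183.3333 + 2916.6667 = 10033.3333

Crop A ($10,322.22)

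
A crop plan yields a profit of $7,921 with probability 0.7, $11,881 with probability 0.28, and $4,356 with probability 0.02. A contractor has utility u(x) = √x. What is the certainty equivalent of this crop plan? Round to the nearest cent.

$8,862.34

E[u] = 0.7·√7921 + 0.28·√11881 + 0.02·√4356 = 0.7·89 + 0.28·109 + 0.02·66 = 94.14
CE = (94.14)² = 8862.3396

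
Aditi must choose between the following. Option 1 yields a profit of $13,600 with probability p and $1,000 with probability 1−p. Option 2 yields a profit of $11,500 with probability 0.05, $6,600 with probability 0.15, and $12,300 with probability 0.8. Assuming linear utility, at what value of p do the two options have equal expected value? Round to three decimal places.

p = 0.826

EV(Option 2) = 0.05 × 11500 + 0.15 × 6600 + 0.8 × 12300 = 575 + 990 + 9840 = 11405
p·13600 + (1−p)·1000 = 11405
12600p + 1000 = 11405
p = (11405 − 1000) / 12600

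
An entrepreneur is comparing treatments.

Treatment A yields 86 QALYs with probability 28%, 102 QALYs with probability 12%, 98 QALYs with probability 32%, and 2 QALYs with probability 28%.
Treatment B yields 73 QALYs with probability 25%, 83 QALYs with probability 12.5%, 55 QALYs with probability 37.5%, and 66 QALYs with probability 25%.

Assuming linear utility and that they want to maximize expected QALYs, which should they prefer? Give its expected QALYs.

Treatment A (68.24 QALYs)

Treatment A = 0.28 × 86 + 0.12 × 102 + 0.32 × 98 + 0.28 × 2 = 24.08 + 12.24 + 31.36 + 0.56 = 68.24
Treatment B = 0.25 × 73 + 0.125 × 83 + 0.375 × 55 + 0.25 × 66 = 18.25 + 10.375 + 20.625 + 16.5 = 65.75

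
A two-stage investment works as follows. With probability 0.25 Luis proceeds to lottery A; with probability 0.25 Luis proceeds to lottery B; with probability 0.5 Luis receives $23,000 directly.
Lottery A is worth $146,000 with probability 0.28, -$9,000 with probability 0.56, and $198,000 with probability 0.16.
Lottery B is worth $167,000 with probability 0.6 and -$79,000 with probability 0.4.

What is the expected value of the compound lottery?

EV(A) = 0.28 × 146000 + 0.56 × (-9000) + 0.16 × 198000 = 40880 − 5040 + 31680 = 67520
EV(B) = 0.6 × 167000 + 0.4 × (-79000) = 100200 − 31600 = 68600
Branch C: 23000 (certain)
Overall = 0.25 × 67520 + 0.25 × 68600 + 0.5 × 23000 = 16880 + 17150 + 11500 = 45530

$45,530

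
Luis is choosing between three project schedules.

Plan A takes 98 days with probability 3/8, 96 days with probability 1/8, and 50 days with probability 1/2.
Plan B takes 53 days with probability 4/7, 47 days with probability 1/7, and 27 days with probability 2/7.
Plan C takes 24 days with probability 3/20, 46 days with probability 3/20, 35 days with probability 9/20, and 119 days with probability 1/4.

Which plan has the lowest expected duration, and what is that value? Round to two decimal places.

Plan B (44.71 days)

Plan A = 3/8 × 98 + 1/8 × 96 + 1/2 × 50 = 36.75 + 12 + 25 = 73.75
Plan B = 4/7 × 53 + 1/7 × 47 + 2/7 × 27 = 30.2857 + 6.7143 + 7.7143 = 44.7143
Plan C = 3/20 × 24 + 3/20 × 46 + 9/20 × 35 + 1/4 × 119 = 3.6 + 6.9 + 15.75 + 29.75 = 56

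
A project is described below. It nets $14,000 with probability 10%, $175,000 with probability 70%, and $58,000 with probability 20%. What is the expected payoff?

EV = 0.1 × 14000 + 0.7 × 175000 + 0.2 × 58000 = 1400 + 122500 + 11600 = 135500

$135,500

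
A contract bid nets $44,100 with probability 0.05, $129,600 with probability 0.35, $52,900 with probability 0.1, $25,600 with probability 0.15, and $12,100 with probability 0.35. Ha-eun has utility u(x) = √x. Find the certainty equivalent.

$49,284

E[u] = 0.05·√44100 + 0.35·√129600 + 0.1·√52900 + 0.15·√25600 + 0.35·√12100 = 0.05·210 + 0.35·360 + 0.1·230 + 0.15·160 + 0.35·110 = 222
CE = (222)² = 49284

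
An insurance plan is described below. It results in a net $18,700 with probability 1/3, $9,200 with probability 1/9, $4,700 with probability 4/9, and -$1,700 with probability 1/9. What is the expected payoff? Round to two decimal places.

EV = 1/3 × 18700 + 1/9 × 9200 + 4/9 × 4700 + 1/9 × (-1700) = 6233.3333 + 1022.2222 + 2088.8889 − 188.8889 = 9155.5556

$9,155.56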